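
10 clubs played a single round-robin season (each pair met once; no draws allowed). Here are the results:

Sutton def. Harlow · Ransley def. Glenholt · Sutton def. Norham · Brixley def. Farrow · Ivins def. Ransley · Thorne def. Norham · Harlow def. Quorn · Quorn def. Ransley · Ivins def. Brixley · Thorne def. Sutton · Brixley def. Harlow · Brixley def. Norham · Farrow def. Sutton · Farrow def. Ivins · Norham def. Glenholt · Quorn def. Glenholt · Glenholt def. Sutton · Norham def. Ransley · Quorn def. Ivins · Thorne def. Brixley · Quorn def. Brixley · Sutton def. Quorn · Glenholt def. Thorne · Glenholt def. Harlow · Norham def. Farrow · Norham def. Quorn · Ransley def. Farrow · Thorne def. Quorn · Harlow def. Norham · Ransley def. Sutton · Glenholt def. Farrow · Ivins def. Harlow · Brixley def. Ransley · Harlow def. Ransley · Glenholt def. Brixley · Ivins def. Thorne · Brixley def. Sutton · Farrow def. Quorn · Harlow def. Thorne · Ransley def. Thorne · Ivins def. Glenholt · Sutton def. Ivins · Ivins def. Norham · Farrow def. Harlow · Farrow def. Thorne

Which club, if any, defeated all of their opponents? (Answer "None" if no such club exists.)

Highest win total is Ivins with 6 (out of 9 possible).
Ivins lost to Quorn, Farrow, Sutton, so no club went undefeated.

None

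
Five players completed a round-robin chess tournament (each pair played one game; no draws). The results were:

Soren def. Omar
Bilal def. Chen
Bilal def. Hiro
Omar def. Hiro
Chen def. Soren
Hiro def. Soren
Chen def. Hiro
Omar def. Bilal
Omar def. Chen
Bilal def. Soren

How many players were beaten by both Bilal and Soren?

Bilal beat: Soren, Chen, Hiro.
Soren beat: Omar.
No one was beaten by both.

0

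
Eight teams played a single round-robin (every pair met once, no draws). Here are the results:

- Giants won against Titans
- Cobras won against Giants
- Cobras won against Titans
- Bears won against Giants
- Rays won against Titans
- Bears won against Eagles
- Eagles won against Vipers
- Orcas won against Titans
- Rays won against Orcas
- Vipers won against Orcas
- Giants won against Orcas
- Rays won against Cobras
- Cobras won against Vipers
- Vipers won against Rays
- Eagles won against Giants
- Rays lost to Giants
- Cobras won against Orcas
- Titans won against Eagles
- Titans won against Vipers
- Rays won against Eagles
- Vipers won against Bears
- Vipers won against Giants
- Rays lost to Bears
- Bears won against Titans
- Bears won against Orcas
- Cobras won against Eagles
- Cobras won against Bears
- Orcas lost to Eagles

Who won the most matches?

Win totals: Cobras 6, Bears 5, Titans 2, Eagles 3, Rays 4, Vipers 4, Giants 3, Orcas 1.
Cobras leads with 6 wins (next highest: 5).

Cobras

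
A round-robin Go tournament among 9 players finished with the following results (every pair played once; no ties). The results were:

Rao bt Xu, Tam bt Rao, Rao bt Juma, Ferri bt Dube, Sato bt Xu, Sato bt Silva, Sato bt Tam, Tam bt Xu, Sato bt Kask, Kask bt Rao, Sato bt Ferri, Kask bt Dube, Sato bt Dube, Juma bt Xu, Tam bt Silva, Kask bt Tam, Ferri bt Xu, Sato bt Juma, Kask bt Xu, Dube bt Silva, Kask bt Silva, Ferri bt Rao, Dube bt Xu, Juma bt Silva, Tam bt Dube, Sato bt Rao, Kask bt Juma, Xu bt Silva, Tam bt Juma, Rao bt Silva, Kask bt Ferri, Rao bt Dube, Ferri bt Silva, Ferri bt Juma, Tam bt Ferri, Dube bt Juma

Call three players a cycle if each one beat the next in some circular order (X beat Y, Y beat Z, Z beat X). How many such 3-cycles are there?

Win totals: Dube 3, Xu 1, Tam 6, Rao 4, Ferri 5, Silva 0, Kask 7, Juma 2, Sato 8.
A player with w wins dominates both others in C(w,2) triples; summing gives 3 + 0 + 15 + 6 + 10 + 0 + 21 + 1 + 28 = 84 transitive triples.
Total triples C(9,3) = 84, so cyclic triples = 84 − 84 = 0.

0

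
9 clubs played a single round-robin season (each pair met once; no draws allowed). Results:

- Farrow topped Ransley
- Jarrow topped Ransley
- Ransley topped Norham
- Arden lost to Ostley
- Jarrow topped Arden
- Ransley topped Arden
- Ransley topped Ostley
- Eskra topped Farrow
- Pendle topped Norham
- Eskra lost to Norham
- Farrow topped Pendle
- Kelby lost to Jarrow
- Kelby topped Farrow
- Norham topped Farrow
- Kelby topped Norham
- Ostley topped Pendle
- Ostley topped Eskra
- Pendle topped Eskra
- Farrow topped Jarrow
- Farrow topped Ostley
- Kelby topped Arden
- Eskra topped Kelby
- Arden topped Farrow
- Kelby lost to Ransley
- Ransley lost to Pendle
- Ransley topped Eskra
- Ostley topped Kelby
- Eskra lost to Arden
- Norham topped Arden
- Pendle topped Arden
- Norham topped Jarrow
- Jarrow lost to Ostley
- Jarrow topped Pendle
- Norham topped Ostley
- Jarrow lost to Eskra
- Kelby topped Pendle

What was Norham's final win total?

Norham's results: beat Arden, Jarrow, Farrow, Ostley, Eskra; lost to Kelby, Pendle, Ransley.
That is 5 wins.

5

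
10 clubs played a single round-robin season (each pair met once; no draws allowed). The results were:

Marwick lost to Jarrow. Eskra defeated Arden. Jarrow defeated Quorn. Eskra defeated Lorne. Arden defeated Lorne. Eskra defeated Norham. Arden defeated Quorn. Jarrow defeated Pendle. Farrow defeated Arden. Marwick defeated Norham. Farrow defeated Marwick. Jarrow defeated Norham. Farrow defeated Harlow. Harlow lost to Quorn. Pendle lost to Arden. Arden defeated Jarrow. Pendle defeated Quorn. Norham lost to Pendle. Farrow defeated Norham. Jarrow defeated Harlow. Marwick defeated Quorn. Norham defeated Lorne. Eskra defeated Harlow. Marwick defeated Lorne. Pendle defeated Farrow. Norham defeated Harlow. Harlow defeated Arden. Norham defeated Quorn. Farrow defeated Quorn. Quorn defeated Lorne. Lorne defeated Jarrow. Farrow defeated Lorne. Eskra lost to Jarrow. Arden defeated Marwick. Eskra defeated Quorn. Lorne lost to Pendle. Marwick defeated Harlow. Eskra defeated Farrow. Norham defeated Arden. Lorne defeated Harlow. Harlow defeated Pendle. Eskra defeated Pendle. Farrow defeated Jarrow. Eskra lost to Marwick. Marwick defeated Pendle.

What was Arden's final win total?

Arden's results: beat Pendle, Quorn, Jarrow, Marwick, Lorne; lost to Harlow, Norham, Farrow, Eskra.
That is 5 wins.

5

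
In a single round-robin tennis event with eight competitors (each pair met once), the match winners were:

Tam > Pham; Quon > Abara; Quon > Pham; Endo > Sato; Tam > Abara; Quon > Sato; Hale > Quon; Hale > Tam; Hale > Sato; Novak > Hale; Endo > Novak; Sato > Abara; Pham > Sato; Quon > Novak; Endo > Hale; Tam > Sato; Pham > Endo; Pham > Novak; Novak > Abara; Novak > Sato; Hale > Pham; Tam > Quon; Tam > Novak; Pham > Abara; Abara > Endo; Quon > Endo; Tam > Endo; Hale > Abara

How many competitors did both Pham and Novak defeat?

2

Pham beat: Sato, Endo, Abara, Novak.
Novak beat: Sato, Abara, Hale.
Both beat: Sato, Abara — 2.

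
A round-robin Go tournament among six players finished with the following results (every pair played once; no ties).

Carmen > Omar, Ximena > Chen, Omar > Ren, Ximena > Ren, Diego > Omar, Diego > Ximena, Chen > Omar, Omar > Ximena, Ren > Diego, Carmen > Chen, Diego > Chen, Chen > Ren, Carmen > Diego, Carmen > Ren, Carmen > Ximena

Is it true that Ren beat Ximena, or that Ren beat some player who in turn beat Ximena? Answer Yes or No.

Ren did not beat Ximena directly.
Ren beat Diego. Of those, Diego beat Ximena.

Yes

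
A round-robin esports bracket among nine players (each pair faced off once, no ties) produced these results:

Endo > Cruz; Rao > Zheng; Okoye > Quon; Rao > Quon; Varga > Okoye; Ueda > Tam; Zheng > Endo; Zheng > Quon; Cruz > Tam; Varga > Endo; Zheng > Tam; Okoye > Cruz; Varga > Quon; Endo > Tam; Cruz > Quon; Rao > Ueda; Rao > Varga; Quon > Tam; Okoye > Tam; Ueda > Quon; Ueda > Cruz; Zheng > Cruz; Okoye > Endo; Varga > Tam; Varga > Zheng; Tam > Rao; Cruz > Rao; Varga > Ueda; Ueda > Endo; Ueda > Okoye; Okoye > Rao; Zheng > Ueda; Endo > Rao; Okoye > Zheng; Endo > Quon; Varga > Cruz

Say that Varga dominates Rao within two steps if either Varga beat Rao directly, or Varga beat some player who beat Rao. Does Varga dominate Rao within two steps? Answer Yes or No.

Varga did not beat Rao directly.
Varga beat Tam, Zheng, Quon, Ueda, Endo, Cruz, Okoye. Of those, Tam beat Rao.

Yes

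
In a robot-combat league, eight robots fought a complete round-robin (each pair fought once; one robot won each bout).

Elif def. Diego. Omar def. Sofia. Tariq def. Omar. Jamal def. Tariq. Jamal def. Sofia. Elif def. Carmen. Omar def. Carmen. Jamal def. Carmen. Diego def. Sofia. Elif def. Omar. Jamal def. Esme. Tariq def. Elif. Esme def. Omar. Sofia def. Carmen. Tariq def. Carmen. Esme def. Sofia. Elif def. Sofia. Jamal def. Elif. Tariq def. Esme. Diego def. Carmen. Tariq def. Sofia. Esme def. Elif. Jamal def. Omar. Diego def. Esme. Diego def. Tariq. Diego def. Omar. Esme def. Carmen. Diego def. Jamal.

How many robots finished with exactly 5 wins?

Win totals: Jamal 6, Sofia 1, Diego 6, Elif 4, Tariq 5, Omar 2, Carmen 0, Esme 4.
Exactly 5: Tariq — 1 robot.

1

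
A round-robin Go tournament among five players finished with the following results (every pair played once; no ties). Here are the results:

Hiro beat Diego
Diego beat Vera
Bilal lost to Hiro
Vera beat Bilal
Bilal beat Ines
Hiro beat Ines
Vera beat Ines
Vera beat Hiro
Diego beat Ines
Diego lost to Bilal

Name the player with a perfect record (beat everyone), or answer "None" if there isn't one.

Highest win total is Vera with 3 (out of 4 possible).
Vera lost to Diego, so no player went undefeated.

None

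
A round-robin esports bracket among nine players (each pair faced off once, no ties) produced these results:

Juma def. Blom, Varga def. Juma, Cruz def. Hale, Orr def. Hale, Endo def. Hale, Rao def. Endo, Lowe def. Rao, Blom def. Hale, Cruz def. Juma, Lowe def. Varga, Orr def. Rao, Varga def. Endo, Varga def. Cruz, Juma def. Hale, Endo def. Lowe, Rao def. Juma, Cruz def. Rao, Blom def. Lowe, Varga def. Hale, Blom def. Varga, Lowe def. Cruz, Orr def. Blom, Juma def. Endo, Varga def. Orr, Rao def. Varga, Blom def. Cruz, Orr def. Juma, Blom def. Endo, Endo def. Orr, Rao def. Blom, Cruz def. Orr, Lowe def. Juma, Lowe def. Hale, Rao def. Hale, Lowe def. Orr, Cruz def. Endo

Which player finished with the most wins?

Lowe

Win totals: Juma 3, Hale 0, Endo 3, Rao 5, Lowe 6, Varga 5, Orr 4, Cruz 5, Blom 5.
Lowe leads with 6 wins (next highest: 5).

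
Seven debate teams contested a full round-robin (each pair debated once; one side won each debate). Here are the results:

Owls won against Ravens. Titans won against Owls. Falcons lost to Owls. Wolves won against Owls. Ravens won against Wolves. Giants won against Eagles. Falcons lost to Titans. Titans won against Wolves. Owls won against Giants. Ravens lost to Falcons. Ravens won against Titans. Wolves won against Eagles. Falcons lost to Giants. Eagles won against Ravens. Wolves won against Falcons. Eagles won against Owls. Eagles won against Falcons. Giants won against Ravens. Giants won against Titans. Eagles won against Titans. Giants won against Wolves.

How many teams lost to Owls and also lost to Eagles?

Owls beat: Ravens, Giants, Falcons.
Eagles beat: Titans, Ravens, Owls, Falcons.
Both beat: Ravens, Falcons — 2.

2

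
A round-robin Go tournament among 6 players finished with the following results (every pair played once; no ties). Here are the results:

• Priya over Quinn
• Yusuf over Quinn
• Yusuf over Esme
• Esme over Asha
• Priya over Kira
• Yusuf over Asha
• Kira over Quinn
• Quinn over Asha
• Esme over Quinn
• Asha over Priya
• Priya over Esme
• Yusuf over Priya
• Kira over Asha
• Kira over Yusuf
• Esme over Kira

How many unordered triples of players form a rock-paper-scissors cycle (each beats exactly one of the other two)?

5

Of the C(6,3) = 20 triples, the cyclic ones are: {Asha, Quinn, Priya}; {Asha, Esme, Priya}; {Asha, Kira, Priya}; {Esme, Yusuf, Kira}; {Yusuf, Kira, Priya}.
That is 5.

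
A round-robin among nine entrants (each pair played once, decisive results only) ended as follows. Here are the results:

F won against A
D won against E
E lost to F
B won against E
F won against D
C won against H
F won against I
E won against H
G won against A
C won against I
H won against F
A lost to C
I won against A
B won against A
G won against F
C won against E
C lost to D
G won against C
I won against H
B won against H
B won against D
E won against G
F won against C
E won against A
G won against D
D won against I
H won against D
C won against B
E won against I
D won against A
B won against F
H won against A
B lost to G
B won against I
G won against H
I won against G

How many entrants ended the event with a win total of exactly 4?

2

Win totals: A 0, B 6, C 5, D 4, E 4, F 5, G 6, H 3, I 3.
Exactly 4: D, E — 2 entrants.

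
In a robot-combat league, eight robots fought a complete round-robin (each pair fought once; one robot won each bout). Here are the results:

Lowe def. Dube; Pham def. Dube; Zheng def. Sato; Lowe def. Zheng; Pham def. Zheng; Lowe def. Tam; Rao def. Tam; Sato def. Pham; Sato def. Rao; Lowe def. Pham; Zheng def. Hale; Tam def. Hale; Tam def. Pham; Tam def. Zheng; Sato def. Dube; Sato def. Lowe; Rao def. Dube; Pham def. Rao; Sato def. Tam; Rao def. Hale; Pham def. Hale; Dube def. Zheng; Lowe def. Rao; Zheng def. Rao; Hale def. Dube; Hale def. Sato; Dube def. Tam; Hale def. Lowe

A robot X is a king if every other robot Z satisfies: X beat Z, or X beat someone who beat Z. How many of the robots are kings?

7

Dube cannot reach Lowe in two steps.
Lowe reaches everyone (king).
Hale reaches everyone (king).
Rao reaches everyone (king).
Sato reaches everyone (king).
Tam reaches everyone (king).
Pham reaches everyone (king).
Zheng reaches everyone (king).
Kings: Lowe, Hale, Rao, Sato, Tam, Pham, Zheng — 7.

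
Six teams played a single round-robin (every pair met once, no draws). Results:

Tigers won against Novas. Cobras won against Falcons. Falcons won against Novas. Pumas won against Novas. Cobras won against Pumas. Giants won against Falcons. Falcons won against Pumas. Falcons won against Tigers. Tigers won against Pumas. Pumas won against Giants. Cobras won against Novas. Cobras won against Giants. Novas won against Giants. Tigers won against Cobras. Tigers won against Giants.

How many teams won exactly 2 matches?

Win totals: Pumas 2, Novas 1, Falcons 3, Giants 1, Tigers 4, Cobras 4.
Exactly 2: Pumas — 1 team.

1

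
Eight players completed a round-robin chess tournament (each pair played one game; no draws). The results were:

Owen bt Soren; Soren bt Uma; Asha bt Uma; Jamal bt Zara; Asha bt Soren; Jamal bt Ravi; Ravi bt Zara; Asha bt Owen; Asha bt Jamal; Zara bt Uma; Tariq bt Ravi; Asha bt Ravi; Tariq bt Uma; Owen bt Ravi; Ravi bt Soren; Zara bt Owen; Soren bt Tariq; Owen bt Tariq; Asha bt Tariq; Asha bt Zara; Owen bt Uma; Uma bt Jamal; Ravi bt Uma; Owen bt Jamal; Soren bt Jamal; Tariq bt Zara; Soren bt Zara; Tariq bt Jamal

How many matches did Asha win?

Asha's results: beat Uma, Zara, Soren, Jamal, Owen, Tariq, Ravi; lost to no one.
That is 7 wins.

7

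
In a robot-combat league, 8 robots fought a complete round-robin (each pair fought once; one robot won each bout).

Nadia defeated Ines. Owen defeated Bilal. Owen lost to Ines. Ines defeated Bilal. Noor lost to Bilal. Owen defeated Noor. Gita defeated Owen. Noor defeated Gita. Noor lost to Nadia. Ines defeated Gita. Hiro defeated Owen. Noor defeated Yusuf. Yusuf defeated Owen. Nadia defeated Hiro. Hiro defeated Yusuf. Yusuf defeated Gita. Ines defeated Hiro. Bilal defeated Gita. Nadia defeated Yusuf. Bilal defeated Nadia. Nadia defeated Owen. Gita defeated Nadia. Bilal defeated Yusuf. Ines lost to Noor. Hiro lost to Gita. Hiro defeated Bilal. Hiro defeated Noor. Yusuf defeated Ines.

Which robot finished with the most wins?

Nadia

Win totals: Noor 3, Ines 4, Owen 2, Yusuf 3, Nadia 5, Bilal 4, Hiro 4, Gita 3.
Nadia leads with 5 wins (next highest: 4).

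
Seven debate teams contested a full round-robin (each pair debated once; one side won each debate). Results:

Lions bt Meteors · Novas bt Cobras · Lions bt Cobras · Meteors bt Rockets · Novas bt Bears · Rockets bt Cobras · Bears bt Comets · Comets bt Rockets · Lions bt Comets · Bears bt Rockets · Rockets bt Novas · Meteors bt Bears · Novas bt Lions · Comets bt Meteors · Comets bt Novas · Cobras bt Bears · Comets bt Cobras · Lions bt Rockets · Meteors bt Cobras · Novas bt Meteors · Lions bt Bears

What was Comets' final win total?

4

Comets' results: beat Cobras, Novas, Meteors, Rockets; lost to Bears, Lions.
That is 4 wins.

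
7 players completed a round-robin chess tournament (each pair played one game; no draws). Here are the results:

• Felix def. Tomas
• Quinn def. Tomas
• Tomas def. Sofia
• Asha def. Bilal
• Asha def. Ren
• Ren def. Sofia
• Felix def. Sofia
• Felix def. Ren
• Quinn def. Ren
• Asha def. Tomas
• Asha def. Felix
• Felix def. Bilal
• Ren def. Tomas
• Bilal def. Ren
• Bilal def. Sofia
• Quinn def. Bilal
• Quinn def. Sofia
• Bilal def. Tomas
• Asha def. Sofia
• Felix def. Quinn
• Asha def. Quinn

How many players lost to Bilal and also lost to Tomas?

1

Bilal beat: Tomas, Ren, Sofia.
Tomas beat: Sofia.
Both beat: Sofia — 1.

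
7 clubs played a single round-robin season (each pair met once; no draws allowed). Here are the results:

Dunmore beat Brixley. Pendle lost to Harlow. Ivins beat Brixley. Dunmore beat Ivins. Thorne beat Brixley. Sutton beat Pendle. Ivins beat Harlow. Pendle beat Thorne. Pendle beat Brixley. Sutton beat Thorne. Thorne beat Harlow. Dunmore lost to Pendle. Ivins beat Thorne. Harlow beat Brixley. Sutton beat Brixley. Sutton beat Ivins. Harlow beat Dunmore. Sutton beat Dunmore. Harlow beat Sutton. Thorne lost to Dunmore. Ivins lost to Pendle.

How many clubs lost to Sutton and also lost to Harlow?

Sutton beat: Brixley, Ivins, Pendle, Thorne, Dunmore.
Harlow beat: Sutton, Brixley, Pendle, Dunmore.
Both beat: Brixley, Pendle, Dunmore — 3.

3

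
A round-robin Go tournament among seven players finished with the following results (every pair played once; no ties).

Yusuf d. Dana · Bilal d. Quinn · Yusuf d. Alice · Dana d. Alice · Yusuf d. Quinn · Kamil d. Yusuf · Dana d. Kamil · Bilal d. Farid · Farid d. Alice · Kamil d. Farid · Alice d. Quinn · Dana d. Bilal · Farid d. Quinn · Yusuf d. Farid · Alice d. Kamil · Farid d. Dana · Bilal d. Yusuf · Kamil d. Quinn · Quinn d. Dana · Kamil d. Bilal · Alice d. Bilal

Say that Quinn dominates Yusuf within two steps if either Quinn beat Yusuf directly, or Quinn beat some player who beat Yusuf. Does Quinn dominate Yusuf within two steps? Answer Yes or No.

No

Quinn did not beat Yusuf directly.
Quinn beat Dana, but each of them lost to Yusuf. No two-step path.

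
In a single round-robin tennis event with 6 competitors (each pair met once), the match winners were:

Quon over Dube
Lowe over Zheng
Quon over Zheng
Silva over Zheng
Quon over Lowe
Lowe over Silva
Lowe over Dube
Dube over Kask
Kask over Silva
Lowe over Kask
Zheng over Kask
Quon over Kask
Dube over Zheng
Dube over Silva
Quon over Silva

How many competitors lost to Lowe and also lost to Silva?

Lowe beat: Zheng, Kask, Silva, Dube.
Silva beat: Zheng.
Both beat: Zheng — 1.

1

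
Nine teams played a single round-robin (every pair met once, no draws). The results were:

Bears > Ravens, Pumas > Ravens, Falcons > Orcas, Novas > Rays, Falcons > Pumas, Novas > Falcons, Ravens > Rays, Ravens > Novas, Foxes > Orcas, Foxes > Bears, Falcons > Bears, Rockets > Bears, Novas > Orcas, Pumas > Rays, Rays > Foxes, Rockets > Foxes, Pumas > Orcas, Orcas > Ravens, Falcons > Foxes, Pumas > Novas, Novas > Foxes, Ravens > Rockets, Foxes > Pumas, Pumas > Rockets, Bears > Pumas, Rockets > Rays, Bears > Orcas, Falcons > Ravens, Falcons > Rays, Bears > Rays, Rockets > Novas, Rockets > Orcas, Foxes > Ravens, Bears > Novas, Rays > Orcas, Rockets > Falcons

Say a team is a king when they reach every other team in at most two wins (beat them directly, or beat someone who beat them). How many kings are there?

Falcons reaches everyone (king).
Novas cannot reach Rockets in two steps.
Rockets reaches everyone (king).
Bears reaches everyone (king).
Pumas reaches everyone (king).
Rays cannot reach Falcons, Novas, Rockets in two steps.
Foxes cannot reach Falcons in two steps.
Ravens cannot reach Pumas in two steps.
Orcas cannot reach Falcons, Bears, Pumas, Foxes in two steps.
Kings: Falcons, Rockets, Bears, Pumas — 4.

4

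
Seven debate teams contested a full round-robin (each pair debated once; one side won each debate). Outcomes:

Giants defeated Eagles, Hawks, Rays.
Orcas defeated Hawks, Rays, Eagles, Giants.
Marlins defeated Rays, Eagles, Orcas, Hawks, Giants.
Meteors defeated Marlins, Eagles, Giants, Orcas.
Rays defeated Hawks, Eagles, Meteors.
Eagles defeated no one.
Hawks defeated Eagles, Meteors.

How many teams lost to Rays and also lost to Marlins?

2

Rays beat: Hawks, Meteors, Eagles.
Marlins beat: Hawks, Giants, Eagles, Orcas, Rays.
Both beat: Hawks, Eagles — 2.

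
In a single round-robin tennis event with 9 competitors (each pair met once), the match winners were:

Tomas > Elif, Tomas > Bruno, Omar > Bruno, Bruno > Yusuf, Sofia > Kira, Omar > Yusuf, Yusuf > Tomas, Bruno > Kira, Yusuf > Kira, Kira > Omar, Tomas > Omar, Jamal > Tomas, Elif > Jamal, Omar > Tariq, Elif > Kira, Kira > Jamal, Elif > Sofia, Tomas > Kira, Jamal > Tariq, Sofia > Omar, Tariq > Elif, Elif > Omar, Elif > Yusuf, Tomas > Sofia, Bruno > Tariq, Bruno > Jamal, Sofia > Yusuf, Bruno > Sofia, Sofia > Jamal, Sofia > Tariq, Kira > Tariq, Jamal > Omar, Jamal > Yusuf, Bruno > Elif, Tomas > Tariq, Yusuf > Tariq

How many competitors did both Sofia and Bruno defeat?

Sofia beat: Tariq, Yusuf, Kira, Omar, Jamal.
Bruno beat: Tariq, Yusuf, Kira, Elif, Sofia, Jamal.
Both beat: Tariq, Yusuf, Kira, Jamal — 4.

4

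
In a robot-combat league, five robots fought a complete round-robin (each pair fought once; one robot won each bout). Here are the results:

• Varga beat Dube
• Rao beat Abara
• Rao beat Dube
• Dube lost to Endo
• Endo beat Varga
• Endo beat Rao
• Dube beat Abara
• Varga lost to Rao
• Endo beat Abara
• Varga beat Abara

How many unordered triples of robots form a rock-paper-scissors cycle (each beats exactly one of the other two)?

0

Win totals: Endo 4, Varga 2, Abara 0, Dube 1, Rao 3.
A robot with w wins dominates both others in C(w,2) triples; summing gives 6 + 1 + 0 + 0 + 3 = 10 transitive triples.
Total triples C(5,3) = 10, so cyclic triples = 10 − 10 = 0.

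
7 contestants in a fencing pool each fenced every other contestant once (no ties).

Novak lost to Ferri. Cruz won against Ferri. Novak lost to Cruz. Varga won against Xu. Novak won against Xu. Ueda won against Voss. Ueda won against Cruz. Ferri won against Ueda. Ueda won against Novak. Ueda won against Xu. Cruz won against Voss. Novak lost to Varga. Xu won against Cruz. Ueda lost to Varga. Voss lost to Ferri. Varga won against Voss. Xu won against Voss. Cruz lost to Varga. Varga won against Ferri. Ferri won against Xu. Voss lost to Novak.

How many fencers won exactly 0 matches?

1

Win totals: Novak 2, Ferri 4, Xu 2, Voss 0, Varga 6, Cruz 3, Ueda 4.
Exactly 0: Voss — 1 fencer.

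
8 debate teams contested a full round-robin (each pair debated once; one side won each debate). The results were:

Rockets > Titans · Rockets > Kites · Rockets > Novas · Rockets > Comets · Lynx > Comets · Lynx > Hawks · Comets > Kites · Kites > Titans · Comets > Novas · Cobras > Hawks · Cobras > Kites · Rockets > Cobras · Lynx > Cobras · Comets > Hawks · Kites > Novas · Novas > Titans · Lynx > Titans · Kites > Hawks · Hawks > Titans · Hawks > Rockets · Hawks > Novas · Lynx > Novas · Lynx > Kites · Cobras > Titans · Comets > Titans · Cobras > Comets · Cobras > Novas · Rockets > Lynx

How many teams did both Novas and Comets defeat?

1

Novas beat: Titans.
Comets beat: Hawks, Kites, Novas, Titans.
Both beat: Titans — 1.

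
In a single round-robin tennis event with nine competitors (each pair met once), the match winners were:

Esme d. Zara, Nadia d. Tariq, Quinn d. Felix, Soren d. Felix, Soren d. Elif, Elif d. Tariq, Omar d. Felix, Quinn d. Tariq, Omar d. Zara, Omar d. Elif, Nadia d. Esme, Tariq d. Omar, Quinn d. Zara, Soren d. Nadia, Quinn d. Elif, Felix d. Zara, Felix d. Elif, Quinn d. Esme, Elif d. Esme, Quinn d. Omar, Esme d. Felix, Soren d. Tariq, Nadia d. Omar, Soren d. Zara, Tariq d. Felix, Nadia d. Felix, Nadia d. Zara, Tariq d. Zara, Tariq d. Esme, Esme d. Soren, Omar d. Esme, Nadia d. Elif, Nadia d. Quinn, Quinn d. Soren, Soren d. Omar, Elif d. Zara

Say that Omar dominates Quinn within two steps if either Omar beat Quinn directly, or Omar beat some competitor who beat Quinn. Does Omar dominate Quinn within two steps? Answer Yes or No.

Omar did not beat Quinn directly.
Omar beat Zara, Elif, Esme, Felix, but each of them lost to Quinn. No two-step path.

No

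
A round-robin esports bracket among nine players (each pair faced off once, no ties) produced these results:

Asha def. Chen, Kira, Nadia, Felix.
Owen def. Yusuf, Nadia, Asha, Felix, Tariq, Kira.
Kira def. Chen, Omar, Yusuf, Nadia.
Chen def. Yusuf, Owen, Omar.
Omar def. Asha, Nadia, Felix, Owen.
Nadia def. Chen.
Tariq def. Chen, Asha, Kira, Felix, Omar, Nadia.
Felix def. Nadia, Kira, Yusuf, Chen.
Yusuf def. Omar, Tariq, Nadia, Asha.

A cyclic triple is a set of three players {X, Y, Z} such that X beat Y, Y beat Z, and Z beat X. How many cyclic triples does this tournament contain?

Win totals: Felix 4, Kira 4, Chen 3, Tariq 6, Yusuf 4, Asha 4, Omar 4, Nadia 1, Owen 6.
A player with w wins dominates both others in C(w,2) triples; summing gives 6 + 6 + 3 + 15 + 6 + 6 + 6 + 0 + 15 = 63 transitive triples.
Total triples C(9,3) = 84, so cyclic triples = 84 − 63 = 21.

21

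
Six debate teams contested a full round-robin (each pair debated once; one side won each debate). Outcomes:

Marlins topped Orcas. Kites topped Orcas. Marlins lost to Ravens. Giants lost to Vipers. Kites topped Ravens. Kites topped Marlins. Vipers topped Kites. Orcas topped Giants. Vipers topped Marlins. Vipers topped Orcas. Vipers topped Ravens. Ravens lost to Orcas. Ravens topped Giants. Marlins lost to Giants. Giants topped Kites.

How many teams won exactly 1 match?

1

Win totals: Giants 2, Orcas 2, Ravens 2, Vipers 5, Kites 3, Marlins 1.
Exactly 1: Marlins — 1 team.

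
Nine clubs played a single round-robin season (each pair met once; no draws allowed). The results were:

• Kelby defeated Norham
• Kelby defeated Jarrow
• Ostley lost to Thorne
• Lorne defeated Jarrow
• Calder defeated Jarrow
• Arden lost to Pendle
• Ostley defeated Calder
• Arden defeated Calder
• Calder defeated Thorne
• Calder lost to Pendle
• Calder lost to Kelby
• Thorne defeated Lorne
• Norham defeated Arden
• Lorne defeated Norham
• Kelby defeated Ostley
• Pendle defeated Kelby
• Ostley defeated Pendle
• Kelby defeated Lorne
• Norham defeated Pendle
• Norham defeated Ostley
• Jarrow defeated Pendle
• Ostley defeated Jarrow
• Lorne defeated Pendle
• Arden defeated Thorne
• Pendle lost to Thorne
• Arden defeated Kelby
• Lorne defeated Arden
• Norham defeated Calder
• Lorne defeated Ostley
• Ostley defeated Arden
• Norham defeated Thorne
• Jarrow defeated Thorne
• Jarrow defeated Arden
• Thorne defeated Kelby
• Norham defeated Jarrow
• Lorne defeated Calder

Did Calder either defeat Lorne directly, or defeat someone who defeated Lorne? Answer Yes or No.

Calder did not beat Lorne directly.
Calder beat Jarrow, Thorne. Of those, Thorne beat Lorne.

Yes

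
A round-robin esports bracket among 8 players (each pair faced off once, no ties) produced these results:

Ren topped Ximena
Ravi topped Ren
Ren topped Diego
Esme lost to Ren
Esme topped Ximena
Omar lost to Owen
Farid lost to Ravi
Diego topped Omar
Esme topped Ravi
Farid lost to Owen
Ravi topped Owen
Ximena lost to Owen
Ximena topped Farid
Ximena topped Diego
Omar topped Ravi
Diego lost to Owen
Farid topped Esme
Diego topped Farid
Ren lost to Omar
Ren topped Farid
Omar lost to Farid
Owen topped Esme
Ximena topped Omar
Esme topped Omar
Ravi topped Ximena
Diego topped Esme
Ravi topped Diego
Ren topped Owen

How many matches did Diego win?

3

Diego's results: beat Esme, Omar, Farid; lost to Ravi, Ren, Owen, Ximena.
That is 3 wins.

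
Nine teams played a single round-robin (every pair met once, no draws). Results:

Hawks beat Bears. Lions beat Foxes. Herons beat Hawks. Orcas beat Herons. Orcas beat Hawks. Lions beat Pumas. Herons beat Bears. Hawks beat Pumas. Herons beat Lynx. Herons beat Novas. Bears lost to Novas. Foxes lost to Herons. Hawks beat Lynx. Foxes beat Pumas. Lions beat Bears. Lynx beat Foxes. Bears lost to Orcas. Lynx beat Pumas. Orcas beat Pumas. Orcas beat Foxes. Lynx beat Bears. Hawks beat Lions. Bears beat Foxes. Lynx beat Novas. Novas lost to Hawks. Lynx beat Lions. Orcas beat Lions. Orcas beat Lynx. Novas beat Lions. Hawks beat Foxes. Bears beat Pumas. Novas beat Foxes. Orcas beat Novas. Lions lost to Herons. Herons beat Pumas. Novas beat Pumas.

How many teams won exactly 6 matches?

Win totals: Lions 3, Hawks 6, Orcas 8, Foxes 1, Pumas 0, Bears 2, Novas 4, Lynx 5, Herons 7.
Exactly 6: Hawks — 1 team.

1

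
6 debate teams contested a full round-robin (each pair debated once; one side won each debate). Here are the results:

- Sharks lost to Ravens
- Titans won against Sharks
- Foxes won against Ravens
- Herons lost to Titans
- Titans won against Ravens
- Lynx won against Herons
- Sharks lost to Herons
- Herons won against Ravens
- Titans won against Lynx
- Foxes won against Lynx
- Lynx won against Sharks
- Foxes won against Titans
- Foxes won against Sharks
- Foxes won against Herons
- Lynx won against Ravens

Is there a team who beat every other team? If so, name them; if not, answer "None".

Foxes has 5 wins out of 5 opponents — a perfect record.

Foxes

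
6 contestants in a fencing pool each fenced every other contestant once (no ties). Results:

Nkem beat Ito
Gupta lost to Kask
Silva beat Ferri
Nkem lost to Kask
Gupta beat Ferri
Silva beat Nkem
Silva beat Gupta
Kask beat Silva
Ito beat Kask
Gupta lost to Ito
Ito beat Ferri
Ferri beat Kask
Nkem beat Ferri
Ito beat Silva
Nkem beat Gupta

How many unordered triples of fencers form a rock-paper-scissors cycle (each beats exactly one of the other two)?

Of the C(6,3) = 20 triples, the cyclic ones are: {Ferri, Silva, Kask}; {Ferri, Kask, Gupta}; {Ferri, Kask, Nkem}; {Ito, Silva, Nkem}; {Ito, Kask, Nkem}.
That is 5.

5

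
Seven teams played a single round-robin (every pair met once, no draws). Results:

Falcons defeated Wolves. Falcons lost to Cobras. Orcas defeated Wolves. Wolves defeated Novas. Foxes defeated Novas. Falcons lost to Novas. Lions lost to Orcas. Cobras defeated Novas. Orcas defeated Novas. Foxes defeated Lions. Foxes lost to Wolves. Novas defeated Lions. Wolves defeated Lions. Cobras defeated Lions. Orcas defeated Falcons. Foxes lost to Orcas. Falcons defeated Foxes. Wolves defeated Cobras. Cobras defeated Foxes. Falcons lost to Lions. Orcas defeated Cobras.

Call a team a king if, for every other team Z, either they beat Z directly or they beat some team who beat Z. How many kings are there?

1

Wolves cannot reach Orcas in two steps.
Cobras cannot reach Orcas in two steps.
Falcons cannot reach Orcas in two steps.
Lions cannot reach Cobras, Novas, Orcas in two steps.
Novas cannot reach Cobras, Orcas in two steps.
Orcas reaches everyone (king).
Foxes cannot reach Wolves, Cobras, Orcas in two steps.
Kings: Orcas — 1.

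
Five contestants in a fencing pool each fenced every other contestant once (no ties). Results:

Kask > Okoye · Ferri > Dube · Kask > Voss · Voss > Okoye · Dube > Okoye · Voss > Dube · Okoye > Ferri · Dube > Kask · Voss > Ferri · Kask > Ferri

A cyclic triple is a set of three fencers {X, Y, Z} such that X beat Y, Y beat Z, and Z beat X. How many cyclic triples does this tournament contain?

Of the C(5,3) = 10 triples, the cyclic ones are: {Okoye, Dube, Ferri}; {Voss, Dube, Kask}; {Dube, Kask, Ferri}.
That is 3.

3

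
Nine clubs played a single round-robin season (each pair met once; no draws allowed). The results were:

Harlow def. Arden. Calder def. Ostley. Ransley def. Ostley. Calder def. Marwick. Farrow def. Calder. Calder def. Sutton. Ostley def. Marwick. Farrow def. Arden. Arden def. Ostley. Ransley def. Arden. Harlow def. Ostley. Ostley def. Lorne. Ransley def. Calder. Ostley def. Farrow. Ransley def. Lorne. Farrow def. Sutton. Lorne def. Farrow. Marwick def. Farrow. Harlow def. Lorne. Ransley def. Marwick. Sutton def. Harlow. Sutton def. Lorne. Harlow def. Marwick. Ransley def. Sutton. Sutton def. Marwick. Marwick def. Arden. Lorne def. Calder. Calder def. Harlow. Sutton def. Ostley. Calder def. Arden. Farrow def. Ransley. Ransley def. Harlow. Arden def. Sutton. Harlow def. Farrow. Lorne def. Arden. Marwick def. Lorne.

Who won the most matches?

Win totals: Arden 2, Sutton 4, Farrow 4, Marwick 3, Ostley 3, Lorne 3, Ransley 7, Calder 5, Harlow 5.
Ransley leads with 7 wins (next highest: 5).

Ransley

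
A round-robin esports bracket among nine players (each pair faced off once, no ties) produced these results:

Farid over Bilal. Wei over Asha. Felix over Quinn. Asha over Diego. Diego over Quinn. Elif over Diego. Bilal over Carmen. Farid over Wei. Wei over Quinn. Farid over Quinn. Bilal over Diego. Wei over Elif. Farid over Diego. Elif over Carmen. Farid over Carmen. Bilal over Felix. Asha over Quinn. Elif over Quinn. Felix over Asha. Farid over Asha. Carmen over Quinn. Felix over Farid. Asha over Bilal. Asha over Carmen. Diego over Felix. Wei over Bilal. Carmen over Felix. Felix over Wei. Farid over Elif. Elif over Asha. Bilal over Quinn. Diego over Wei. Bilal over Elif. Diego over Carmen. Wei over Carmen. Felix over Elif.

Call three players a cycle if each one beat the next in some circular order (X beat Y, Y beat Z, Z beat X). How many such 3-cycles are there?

Win totals: Wei 5, Asha 4, Elif 4, Farid 7, Bilal 5, Quinn 0, Diego 4, Felix 5, Carmen 2.
A player with w wins dominates both others in C(w,2) triples; summing gives 10 + 6 + 6 + 21 + 10 + 0 + 6 + 10 + 1 = 70 transitive triples.
Total triples C(9,3) = 84, so cyclic triples = 84 − 70 = 14.

14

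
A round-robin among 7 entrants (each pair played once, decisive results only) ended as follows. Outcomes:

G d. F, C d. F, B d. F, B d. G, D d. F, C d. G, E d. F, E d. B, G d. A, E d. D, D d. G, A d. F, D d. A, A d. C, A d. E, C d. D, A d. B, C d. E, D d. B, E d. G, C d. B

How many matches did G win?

2

G's results: beat A, F; lost to B, C, D, E.
That is 2 wins.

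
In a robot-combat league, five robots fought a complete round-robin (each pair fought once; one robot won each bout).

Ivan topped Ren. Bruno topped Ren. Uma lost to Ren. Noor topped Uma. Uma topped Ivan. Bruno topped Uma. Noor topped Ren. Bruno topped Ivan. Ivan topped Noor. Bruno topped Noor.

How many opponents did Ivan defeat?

2

Ivan's results: beat Ren, Noor; lost to Uma, Bruno.
That is 2 wins.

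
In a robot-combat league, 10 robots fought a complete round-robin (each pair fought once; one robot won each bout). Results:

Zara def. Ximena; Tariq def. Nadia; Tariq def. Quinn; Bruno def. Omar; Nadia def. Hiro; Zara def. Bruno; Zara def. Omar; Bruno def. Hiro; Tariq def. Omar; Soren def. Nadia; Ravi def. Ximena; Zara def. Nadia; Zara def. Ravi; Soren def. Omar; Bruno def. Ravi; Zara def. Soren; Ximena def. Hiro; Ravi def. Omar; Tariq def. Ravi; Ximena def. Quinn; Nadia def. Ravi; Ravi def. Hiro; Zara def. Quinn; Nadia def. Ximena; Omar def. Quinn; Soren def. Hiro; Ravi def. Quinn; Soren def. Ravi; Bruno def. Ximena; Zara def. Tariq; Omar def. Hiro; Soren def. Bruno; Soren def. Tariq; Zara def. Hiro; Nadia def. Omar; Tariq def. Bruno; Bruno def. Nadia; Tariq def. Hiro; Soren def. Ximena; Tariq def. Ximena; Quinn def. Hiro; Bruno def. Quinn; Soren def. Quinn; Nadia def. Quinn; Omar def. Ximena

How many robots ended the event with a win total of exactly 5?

1

Win totals: Ximena 2, Nadia 5, Omar 3, Tariq 7, Soren 8, Bruno 6, Ravi 4, Zara 9, Hiro 0, Quinn 1.
Exactly 5: Nadia — 1 robot.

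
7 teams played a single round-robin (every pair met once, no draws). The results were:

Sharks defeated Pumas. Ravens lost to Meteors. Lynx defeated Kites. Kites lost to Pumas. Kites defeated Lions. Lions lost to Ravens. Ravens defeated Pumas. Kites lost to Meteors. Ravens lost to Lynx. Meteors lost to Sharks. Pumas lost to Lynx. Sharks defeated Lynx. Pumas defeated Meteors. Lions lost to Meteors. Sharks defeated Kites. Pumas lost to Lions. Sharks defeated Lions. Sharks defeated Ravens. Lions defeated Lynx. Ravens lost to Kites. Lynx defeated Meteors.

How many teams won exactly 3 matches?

1

Win totals: Pumas 2, Sharks 6, Meteors 3, Kites 2, Lynx 4, Ravens 2, Lions 2.
Exactly 3: Meteors — 1 team.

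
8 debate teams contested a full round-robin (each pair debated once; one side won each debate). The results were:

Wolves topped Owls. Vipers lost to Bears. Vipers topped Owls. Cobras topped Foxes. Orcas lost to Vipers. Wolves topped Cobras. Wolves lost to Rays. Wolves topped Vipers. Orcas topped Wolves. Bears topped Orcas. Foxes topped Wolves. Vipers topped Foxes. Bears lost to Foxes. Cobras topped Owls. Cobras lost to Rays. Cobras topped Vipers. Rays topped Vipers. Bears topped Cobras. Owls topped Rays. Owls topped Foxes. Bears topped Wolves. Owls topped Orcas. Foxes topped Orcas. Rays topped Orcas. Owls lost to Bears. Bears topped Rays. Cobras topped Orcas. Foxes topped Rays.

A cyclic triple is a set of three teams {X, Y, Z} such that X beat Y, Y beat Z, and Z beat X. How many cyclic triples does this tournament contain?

14

Win totals: Owls 3, Wolves 3, Vipers 3, Cobras 4, Foxes 4, Bears 6, Orcas 1, Rays 4.
A team with w wins dominates both others in C(w,2) triples; summing gives 3 + 3 + 3 + 6 + 6 + 15 + 0 + 6 = 42 transitive triples.
Total triples C(8,3) = 56, so cyclic triples = 56 − 42 = 14.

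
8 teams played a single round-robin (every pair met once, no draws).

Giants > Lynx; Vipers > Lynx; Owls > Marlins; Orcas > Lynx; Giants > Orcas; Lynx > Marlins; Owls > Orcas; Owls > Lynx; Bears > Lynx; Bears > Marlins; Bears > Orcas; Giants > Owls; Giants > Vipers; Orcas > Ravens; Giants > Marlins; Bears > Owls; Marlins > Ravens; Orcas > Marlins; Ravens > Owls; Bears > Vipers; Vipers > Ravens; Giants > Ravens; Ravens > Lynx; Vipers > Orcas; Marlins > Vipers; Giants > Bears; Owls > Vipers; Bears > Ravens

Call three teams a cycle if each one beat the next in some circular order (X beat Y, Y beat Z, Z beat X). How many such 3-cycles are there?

6

Win totals: Giants 7, Orcas 3, Vipers 3, Ravens 2, Lynx 1, Owls 4, Marlins 2, Bears 6.
A team with w wins dominates both others in C(w,2) triples; summing gives 21 + 3 + 3 + 1 + 0 + 6 + 1 + 15 = 50 transitive triples.
Total triples C(8,3) = 56, so cyclic triples = 56 − 50 = 6.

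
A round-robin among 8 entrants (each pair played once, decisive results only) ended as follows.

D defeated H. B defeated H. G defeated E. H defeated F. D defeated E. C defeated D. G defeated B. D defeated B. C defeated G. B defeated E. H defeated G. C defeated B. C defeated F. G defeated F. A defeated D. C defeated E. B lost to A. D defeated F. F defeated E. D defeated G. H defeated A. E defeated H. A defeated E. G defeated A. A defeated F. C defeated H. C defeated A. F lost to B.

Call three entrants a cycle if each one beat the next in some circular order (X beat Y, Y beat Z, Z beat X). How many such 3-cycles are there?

7

Win totals: A 4, B 3, C 7, D 5, E 1, F 1, G 4, H 3.
An entrant with w wins dominates both others in C(w,2) triples; summing gives 6 + 3 + 21 + 10 + 0 + 0 + 6 + 3 = 49 transitive triples.
Total triples C(8,3) = 56, so cyclic triples = 56 − 49 = 7.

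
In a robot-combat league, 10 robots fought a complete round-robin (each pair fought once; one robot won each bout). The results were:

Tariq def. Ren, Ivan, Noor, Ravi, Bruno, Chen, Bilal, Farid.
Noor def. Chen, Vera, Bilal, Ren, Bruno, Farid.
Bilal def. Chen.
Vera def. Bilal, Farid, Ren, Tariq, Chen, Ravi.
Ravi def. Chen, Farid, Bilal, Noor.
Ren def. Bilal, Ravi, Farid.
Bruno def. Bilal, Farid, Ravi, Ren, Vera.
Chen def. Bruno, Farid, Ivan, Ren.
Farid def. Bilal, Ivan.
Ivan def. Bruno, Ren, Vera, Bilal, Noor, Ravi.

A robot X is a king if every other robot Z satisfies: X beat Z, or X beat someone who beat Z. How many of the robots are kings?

5

Bruno reaches everyone (king).
Chen cannot reach Tariq in two steps.
Tariq reaches everyone (king).
Noor reaches everyone (king).
Farid cannot reach Tariq in two steps.
Bilal cannot reach Tariq, Noor, Ravi, Vera in two steps.
Ravi cannot reach Tariq in two steps.
Vera reaches everyone (king).
Ren cannot reach Bruno, Tariq, Vera in two steps.
Ivan reaches everyone (king).
Kings: Bruno, Tariq, Noor, Vera, Ivan — 5.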